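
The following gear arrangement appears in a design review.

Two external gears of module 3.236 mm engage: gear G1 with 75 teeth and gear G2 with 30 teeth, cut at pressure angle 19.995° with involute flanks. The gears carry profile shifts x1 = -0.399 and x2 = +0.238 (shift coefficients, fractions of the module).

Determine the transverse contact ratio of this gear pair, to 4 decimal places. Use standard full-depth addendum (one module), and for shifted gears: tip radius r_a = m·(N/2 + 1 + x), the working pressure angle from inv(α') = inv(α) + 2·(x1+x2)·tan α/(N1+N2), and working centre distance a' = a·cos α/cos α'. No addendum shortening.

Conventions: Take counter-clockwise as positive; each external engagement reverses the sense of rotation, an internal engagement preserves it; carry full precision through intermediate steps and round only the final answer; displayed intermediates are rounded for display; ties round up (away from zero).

1.7200

recognized (one external pair, fixed centres): single-mesh tooth geometry, m = 3.236, N1 = 75, N2 = 30
base radii: r_b1 = 114.035321, r_b2 = 45.614128
tip radii: r_a1 = 123.294836, r_a2 = 52.546168
inv(α') = inv(19.995°) + 2·(-0.399+0.238)·tan α/(75+30) = 0.01377695  ⇒  α' = 19.49890°
a' = a·cos α / cos α' = 169.8900·cos 19.995°/cos 19.49890° = 169.362756
action lengths: √(r_a1²−r_b1²) = 46.878163, √(r_a2²−r_b2²) = 26.085457
base pitch p_b = π·m·cos α = 9.553401
CR = (46.878163 + 26.085457 − 169.362756·sin 19.49890°)/9.553401 = 1.720041
contact ratio ≈ 1.7200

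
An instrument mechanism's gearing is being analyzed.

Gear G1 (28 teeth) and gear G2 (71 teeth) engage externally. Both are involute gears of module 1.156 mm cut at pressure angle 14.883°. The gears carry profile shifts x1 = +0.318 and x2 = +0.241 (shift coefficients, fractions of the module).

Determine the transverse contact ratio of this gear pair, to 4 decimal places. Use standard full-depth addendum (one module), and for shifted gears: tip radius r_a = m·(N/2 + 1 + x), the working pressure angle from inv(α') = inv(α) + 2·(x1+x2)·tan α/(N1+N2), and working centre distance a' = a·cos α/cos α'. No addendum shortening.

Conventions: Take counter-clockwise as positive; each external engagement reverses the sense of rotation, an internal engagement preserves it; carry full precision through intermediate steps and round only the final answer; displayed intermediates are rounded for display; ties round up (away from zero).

class = single-mesh tooth geometry [involute pair 28T × 71T, m = 1.156]
base radii: r_b1 = 15.641065, r_b2 = 39.661271
tip radii: r_a1 = 17.707608, r_a2 = 42.472596
inv(α') = inv(14.883°) + 2·(+0.318+0.241)·tan α/(28+71) = 0.00900562  ⇒  α' = 16.98829°
a' = a·cos α / cos α' = 57.2220·cos 14.883°/cos 16.98829° = 57.825583
action lengths: √(r_a1²−r_b1²) = 8.301595, √(r_a2²−r_b2²) = 15.195559
base pitch p_b = π·m·cos α = 3.509847
CR = (8.301595 + 15.195559 − 57.825583·sin 16.98829°)/3.509847 = 1.880964
contact ratio ≈ 1.8810

1.8810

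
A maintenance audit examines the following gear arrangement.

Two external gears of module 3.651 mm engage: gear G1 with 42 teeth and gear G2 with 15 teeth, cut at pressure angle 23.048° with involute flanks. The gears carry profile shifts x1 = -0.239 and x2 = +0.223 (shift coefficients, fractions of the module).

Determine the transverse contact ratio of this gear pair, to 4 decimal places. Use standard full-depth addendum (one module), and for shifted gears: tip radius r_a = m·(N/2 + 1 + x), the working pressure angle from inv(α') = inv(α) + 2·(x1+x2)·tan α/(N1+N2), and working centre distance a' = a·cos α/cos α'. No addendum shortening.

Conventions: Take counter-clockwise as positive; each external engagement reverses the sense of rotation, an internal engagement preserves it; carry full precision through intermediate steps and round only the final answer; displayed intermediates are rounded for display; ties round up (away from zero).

1.4615

topology: single-mesh involute geometry — m = 3.651, 42T/15T pair
base radii: r_b1 = 70.550906, r_b2 = 25.196752
tip radii: r_a1 = 79.449411, r_a2 = 31.847673
inv(α') = inv(23.048°) + 2·(-0.239+0.223)·tan α/(42+15) = 0.02296153  ⇒  α' = 22.97212°
a' = a·cos α / cos α' = 104.0535·cos 23.048°/cos 22.97212° = 103.994993
action lengths: √(r_a1²−r_b1²) = 36.534622, √(r_a2²−r_b2²) = 19.478141
base pitch p_b = π·m·cos α = 10.554391
CR = (36.534622 + 19.478141 − 103.994993·sin 22.97212°)/10.554391 = 1.461503
contact ratio ≈ 1.4615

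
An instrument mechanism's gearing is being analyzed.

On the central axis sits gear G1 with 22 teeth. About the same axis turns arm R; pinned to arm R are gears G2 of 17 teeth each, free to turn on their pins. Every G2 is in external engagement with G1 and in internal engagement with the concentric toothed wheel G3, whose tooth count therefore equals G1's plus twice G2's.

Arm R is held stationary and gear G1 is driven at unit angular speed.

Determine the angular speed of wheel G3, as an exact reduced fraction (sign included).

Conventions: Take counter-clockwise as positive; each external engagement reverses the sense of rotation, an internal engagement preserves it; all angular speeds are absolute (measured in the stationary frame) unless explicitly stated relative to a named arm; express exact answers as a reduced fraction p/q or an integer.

topology: planetary set — G1 22T / G2 17T / G3 56T, arm = carrier (Willis)
ring teeth: 22 + 2·17 = 56
22(ω_sun−ω_arm) = −56(ω_ring−ω_arm),  ω_arm = 0, ω_sun = 1
ω_ring = 0 − (22/56)(1−0) = -11/28
exact speed ratio = -11/28

-11/28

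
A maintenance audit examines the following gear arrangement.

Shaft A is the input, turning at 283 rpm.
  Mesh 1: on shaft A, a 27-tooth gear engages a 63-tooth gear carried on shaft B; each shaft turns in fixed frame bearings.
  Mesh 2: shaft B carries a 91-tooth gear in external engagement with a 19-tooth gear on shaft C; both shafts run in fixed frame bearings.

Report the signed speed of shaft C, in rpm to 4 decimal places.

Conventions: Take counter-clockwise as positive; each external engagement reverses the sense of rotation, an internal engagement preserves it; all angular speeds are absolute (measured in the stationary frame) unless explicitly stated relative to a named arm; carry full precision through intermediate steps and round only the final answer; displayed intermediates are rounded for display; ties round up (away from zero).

topology: fixed-axis compound train — 2 meshes, A→C
mesh 1 [27T→63T]: ω = 283.0000×27/63 = 121.2857 rpm, sense flips to −
mesh 2 [91T→19T]: ω = 121.2857×91/19 = 580.8947 rpm, sense flips to +
signed output speed = +580.8947 rpm

+580.8947 rpm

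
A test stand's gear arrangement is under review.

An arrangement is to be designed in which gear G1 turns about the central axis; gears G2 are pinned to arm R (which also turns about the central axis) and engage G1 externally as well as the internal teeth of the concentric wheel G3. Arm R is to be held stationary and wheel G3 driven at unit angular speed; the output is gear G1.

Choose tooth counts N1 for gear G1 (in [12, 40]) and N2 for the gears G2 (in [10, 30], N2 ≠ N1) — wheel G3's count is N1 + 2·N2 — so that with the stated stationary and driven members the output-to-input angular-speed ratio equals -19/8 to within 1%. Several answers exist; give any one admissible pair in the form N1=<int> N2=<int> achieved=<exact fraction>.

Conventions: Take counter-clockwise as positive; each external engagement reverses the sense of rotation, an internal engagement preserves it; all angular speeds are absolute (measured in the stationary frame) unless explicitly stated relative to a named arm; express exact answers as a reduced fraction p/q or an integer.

planetary set to be sized for -19/8 (Willis relation)
Willis with ω_arm = 0: ω_sun/ω_ring = −N3/N1; set equal to -19/8  ⇒  N3/N1 = −(-19/8) = 19/8
N3 = N1 + 2·N2  ⇒  N2/N1 = (N3/N1 − 1)/2 = (19/8 − 1)/2 = 11/16
smallest multiple with N1 ≥ 12 and N2 ≥ 10: k = 1  ⇒  N1 = 1·16 = 16, N2 = 1·11 = 11 (N1 ≤ 40, N2 ≤ 30, N2 ≠ N1 ✓), N3 = 16 + 2·11 = 38
check: −N3/N1 with N1 = 16, N3 = 38 gives -19/8; |achieved − target| = 0 ≤ 19/800 ✓

N1=16 N2=11 achieved=-19/8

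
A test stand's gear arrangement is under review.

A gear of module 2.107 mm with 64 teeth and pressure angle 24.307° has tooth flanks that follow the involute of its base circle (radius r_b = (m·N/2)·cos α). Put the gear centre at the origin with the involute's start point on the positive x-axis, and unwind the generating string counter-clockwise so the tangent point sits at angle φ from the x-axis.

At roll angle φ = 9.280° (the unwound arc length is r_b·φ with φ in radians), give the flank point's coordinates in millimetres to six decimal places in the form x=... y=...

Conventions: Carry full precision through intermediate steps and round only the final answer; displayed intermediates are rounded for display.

x=62.247762 y=0.086799

recognized (one wheel, involute flank): single-mesh tooth geometry, m = 2.107, N = 64
pitch radius r_p = m·N/2 = 2.107·64/2 = 67.424000
base radius r_b = r_p·cos α = 67.424000·cos 24.307° = 61.447064
roll angle φ = 9.280° = 0.16196655 rad
x = r_b·(cos φ + φ·sin φ) = 62.247762
y = r_b·(sin φ − φ·cos φ) = 0.086799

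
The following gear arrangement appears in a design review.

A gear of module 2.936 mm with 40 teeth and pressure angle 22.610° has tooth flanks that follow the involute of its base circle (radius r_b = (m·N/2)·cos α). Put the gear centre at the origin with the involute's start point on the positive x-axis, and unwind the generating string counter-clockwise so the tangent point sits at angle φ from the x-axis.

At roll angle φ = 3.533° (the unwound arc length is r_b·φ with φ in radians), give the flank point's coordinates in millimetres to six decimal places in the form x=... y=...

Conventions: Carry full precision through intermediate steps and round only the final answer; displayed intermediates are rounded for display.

x=54.309921 y=0.004235

single-mesh involute tooth geometry (40T wheel at module 2.936)
pitch radius r_p = m·N/2 = 2.936·40/2 = 58.720000
base radius r_b = r_p·cos α = 58.720000·cos 22.610° = 54.206965
roll angle φ = 3.533° = 0.06166248 rad
x = r_b·(cos φ + φ·sin φ) = 54.309921
y = r_b·(sin φ − φ·cos φ) = 0.004235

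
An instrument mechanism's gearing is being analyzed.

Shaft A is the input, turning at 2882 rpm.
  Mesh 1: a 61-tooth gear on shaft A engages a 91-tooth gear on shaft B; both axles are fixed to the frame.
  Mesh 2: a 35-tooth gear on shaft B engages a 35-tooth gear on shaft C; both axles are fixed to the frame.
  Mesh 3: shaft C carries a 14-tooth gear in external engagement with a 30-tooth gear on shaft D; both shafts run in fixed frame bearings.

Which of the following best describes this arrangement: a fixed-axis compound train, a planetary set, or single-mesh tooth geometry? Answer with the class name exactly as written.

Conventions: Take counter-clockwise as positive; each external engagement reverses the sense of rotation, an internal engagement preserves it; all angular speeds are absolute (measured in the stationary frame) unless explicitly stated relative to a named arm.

fixed-axis compound train

recognized (4 fixed axles, 3 meshes): fixed-axis compound train
classification: fixed-axis compound train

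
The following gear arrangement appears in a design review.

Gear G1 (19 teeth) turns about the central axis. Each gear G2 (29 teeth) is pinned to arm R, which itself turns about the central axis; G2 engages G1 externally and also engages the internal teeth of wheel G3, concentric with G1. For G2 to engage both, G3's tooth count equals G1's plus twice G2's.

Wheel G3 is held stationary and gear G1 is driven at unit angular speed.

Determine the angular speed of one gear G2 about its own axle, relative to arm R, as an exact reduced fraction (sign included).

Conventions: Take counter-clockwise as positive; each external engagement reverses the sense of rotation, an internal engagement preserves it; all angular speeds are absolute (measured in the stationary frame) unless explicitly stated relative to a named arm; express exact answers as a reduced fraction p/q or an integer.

-1463/2784

topology: planetary set — G1 19T / G2 29T / G3 77T, arm = carrier (Willis)
ring teeth: 19 + 2·29 = 77
19(ω_sun−ω_arm) = −77(ω_ring−ω_arm),  ω_ring = 0, ω_sun = 1
19(1−ω_arm) = −77(0−ω_arm)  ⇒  96·ω_arm = 19  ⇒  ω_arm = 19/96
sun–planet mesh: 19·(1−19/96) = −29·(ω_p−ω_arm)  ⇒  ω_p−ω_arm = -1463/2784
exact speed ratio = -1463/2784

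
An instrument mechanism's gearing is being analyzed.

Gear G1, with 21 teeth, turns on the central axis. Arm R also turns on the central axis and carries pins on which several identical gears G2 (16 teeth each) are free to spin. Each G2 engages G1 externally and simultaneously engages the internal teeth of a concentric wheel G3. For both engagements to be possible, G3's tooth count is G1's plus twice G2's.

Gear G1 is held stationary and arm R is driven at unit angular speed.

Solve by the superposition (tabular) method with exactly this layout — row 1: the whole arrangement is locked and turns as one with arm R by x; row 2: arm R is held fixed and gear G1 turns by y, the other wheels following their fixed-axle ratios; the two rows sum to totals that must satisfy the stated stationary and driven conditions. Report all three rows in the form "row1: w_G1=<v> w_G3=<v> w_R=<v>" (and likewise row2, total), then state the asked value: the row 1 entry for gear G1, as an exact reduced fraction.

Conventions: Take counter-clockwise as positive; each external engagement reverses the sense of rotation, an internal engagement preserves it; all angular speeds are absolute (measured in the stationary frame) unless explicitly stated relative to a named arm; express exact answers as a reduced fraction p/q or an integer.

row1: w_G1=1 w_G3=1 w_R=1
row2: w_G1=-1 w_G3=21/53 w_R=0
total: w_G1=0 w_G3=74/53 w_R=1
asked value: 1

planetary set (21T centre, 16T on arm, 53T internal) — Willis relation
row 1 — lock + rotate with arm: ω_sun = ω_ring = ω_arm = x
superposition row 2 [arm held]: sun y, ring −(21/53)·y, arm 0
boundary: total ω_sun = x + y = 0 and total ω_arm = x = 1  ⇒  y = -1, x = 1
row 2 ring = −(21/53)·(-1) = 21/53
totals (row 1 + row 2): sun 1 + (-1) = 0, ring 1 + 21/53 = 74/53, arm 1 + 0 = 1
asked cell (row1, sun) = 1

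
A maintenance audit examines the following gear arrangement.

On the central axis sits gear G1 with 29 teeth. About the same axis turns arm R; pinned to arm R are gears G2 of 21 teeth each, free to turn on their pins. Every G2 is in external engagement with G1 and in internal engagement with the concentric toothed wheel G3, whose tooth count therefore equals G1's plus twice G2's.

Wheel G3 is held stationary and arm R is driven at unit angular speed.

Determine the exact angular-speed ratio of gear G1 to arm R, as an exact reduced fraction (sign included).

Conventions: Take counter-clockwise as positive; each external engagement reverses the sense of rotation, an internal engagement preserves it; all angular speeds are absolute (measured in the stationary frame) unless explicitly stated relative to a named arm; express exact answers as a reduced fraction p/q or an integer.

100/29

topology: planetary set — G1 29T / G2 21T / G3 71T, arm = carrier (Willis)
ring teeth: 29 + 2·21 = 71
29(ω_sun−ω_arm) = −71(ω_ring−ω_arm),  ω_ring = 0, ω_arm = 1
ω_sun = 1 − (71/29)(0−1) = 100/29
ω_out/ω_in = 100/29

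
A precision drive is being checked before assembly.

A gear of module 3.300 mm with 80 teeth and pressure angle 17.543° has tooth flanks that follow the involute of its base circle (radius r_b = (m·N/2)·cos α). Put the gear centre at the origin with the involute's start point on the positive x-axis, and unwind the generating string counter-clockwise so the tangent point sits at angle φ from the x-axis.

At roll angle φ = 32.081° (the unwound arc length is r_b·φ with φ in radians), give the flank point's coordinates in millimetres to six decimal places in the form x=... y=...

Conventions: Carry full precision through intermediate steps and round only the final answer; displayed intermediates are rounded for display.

single-mesh involute tooth geometry (80T wheel at module 3.300)
pitch radius r_p = m·N/2 = 3.300·80/2 = 132.000000
base radius r_b = r_p·cos α = 132.000000·cos 17.543° = 125.860813
roll angle φ = 32.081° = 0.55991908 rad
x = r_b·(cos φ + φ·sin φ) = 144.070479
y = r_b·(sin φ − φ·cos φ) = 7.136216

x=144.070479 y=7.136216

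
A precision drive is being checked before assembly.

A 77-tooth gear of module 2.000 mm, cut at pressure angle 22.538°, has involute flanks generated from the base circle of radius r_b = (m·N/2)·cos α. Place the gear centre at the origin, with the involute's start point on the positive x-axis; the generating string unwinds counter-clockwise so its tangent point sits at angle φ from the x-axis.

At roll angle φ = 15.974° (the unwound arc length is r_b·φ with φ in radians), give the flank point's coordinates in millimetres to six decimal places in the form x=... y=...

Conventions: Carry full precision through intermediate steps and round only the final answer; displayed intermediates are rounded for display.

topology: single-mesh involute geometry — m = 2.000, N = 77
pitch radius r_p = m·N/2 = 2.000·77/2 = 77.000000
base radius r_b = r_p·cos α = 77.000000·cos 22.538° = 71.119165
roll angle φ = 15.974° = 0.27879889 rad
x = r_b·(cos φ + φ·sin φ) = 73.829691
y = r_b·(sin φ − φ·cos φ) = 0.509752

x=73.829691 y=0.509752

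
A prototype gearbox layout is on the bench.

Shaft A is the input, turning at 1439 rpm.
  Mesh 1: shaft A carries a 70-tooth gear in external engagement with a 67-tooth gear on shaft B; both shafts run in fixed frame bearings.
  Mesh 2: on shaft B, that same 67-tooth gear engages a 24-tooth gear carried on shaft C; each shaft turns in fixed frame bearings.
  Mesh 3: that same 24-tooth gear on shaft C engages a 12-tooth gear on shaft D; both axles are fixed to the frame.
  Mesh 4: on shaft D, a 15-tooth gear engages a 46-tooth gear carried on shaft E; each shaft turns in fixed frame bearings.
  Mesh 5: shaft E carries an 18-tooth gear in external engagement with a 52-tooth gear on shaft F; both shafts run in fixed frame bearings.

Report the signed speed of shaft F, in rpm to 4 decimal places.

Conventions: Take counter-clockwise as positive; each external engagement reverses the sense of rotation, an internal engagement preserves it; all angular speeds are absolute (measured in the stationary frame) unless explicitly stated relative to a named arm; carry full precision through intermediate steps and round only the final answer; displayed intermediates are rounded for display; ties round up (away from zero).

-947.5021 rpm

class = fixed-axis compound train [5 meshes; 5 ratios multiply, 5 sense flips]
mesh 1 [70T→67T]: ω = 1439.0000×70/67 = 1503.4328 rpm, sense flips to −
mesh 2 [67T→24T]: ω = 1503.4328×67/24 = 4197.0833 rpm, sense flips to +
mesh 3 [24T→12T]: ω = 4197.0833×24/12 = 8394.1667 rpm, sense flips to −
mesh 4 [15T→46T]: ω = 8394.1667×15/46 = 2737.2283 rpm, sense flips to +
mesh 5 [18T→52T]: ω = 2737.2283×18/52 = 947.5021 rpm, sense flips to −
signed output speed = -947.5021 rpm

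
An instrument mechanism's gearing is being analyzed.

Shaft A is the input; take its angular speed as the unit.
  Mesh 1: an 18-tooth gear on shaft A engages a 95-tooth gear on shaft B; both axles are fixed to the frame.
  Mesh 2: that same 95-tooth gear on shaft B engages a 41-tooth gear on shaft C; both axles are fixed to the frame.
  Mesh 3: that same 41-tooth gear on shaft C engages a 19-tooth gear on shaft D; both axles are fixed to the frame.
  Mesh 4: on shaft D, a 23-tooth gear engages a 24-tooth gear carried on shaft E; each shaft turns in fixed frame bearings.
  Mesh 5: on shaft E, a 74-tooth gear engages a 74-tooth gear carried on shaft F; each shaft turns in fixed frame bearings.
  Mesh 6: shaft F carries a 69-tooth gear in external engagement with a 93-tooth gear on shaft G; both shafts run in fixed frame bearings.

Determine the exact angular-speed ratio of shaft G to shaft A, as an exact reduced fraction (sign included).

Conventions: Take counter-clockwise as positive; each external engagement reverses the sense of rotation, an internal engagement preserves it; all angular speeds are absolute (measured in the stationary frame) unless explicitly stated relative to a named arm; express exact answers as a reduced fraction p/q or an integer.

class = fixed-axis compound train [6 meshes; 6 ratios multiply, 6 sense flips]
mesh 1 [18T→95T]: running ratio 18/95, sense −
mesh 2 [95T→41T]: running ratio 18/41, sense +
mesh 3 [41T→19T]: running ratio 18/19, sense −
mesh 4 [23T→24T]: running ratio 69/76, sense +
mesh 5 [74T→74T]: running ratio 69/76, sense −
mesh 6 [69T→93T]: running ratio 1587/2356, sense +
ω_out/ω_in = 1587/2356

1587/2356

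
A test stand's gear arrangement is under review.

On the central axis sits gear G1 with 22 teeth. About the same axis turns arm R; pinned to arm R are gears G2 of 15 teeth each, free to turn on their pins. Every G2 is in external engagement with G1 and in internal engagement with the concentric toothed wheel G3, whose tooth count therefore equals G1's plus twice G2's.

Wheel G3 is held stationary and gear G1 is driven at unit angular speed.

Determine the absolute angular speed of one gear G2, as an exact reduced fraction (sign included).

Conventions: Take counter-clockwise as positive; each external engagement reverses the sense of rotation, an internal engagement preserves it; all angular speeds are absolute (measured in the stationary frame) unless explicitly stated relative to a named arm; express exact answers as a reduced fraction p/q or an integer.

-11/15

planetary set (22T centre, 15T on arm, 52T internal) — Willis relation
ring teeth: 22 + 2·15 = 52
22(ω_sun−ω_arm) = −52(ω_ring−ω_arm),  ω_ring = 0, ω_sun = 1
22(1−ω_arm) = −52(0−ω_arm)  ⇒  74·ω_arm = 22  ⇒  ω_arm = 11/37
sun–planet mesh: 22·(1−11/37) = −15·(ω_p−ω_arm)  ⇒  ω_p−ω_arm = -572/555
ω_p = 11/37 − 572/555 = -11/15
exact speed ratio = -11/15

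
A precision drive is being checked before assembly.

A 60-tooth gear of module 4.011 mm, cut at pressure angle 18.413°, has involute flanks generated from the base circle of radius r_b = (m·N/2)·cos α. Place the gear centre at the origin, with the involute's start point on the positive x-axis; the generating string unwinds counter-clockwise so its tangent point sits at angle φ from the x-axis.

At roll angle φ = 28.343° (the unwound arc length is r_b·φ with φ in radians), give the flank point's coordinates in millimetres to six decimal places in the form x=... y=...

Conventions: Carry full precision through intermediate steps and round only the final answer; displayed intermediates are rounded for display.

x=127.295649 y=4.495044

recognized (one wheel, involute flank): single-mesh tooth geometry, m = 4.011, N = 60
pitch radius r_p = m·N/2 = 4.011·60/2 = 120.330000
base radius r_b = r_p·cos α = 120.330000·cos 18.413° = 114.169630
roll angle φ = 28.343° = 0.49467867 rad
x = r_b·(cos φ + φ·sin φ) = 127.295649
y = r_b·(sin φ − φ·cos φ) = 4.495044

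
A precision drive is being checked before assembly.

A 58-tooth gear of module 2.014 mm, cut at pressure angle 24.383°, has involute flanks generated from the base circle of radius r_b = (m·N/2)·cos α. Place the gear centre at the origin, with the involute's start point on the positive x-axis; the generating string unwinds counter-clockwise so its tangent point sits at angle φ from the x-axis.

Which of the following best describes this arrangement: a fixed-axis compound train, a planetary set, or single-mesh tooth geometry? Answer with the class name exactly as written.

single-mesh tooth geometry

class = single-mesh tooth geometry [base-circle involute, m = 2.014, 58T]
classification: single-mesh tooth geometry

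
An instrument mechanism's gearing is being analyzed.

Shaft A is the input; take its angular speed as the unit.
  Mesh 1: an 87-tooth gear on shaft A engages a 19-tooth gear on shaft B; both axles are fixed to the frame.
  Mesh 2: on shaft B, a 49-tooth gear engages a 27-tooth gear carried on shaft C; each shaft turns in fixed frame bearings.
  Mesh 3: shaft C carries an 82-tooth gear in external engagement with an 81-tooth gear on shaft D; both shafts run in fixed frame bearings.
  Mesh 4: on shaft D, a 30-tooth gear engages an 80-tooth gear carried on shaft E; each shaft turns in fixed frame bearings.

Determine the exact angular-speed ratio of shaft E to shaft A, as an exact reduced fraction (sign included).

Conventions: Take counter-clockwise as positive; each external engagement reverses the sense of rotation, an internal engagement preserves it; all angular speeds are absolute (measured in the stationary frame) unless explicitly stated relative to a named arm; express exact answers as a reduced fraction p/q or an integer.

class = fixed-axis compound train [4 meshes; 4 ratios multiply, 4 sense flips]
mesh 1 [87T→19T]: running ratio 87/19, sense −
mesh 2 [49T→27T]: running ratio 1421/171, sense +
mesh 3 [82T→81T]: running ratio 116522/13851, sense −
mesh 4 [30T→80T]: running ratio 58261/18468, sense +
ω_out/ω_in = 58261/18468

58261/18468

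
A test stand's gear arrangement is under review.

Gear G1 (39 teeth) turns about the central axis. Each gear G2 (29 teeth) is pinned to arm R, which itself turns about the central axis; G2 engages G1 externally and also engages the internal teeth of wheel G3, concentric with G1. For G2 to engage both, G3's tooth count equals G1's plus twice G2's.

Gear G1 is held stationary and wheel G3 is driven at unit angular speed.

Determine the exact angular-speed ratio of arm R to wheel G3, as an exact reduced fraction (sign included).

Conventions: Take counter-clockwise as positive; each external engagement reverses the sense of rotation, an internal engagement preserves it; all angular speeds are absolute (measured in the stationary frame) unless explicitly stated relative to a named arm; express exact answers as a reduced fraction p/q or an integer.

97/136

recognized (axles ride arm R): planetary set, 39/29/97 teeth
ring teeth: 39 + 2·29 = 97
39(ω_sun−ω_arm) = −97(ω_ring−ω_arm),  ω_sun = 0, ω_ring = 1
39(0−ω_arm) = −97(1−ω_arm)  ⇒  136·ω_arm = 97  ⇒  ω_arm = 97/136
ω_out/ω_in = 97/136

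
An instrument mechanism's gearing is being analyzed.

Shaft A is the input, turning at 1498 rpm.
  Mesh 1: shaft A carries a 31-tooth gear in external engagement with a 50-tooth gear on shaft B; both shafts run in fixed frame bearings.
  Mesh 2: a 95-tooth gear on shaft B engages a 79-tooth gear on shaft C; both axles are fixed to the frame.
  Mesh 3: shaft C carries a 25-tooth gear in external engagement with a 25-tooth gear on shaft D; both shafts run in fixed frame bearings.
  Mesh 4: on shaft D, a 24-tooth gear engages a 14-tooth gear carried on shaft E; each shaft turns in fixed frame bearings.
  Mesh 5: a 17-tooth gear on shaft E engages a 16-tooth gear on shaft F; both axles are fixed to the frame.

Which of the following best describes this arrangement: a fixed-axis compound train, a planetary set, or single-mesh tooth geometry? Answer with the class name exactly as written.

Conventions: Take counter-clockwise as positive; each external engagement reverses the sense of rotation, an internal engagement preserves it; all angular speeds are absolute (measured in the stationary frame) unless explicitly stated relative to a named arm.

fixed-axis compound train

5-mesh fixed-axis compound train (all bearings frame-fixed)
classification: fixed-axis compound train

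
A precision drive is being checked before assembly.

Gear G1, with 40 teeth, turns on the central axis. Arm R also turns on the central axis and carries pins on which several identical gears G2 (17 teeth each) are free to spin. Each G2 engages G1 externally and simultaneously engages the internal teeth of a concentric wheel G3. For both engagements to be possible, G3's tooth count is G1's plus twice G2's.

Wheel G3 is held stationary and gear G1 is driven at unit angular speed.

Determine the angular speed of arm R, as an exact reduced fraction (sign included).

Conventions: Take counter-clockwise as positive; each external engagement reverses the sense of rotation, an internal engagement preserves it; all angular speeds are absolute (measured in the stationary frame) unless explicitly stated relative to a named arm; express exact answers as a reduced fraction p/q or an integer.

class = planetary set [G3 = 40+2·17 = 74; Willis about the carrier]
ring teeth: 40 + 2·17 = 74
40(ω_sun−ω_arm) = −74(ω_ring−ω_arm),  ω_ring = 0, ω_sun = 1
40(1−ω_arm) = −74(0−ω_arm)  ⇒  114·ω_arm = 40  ⇒  ω_arm = 20/57
exact speed ratio = 20/57

20/57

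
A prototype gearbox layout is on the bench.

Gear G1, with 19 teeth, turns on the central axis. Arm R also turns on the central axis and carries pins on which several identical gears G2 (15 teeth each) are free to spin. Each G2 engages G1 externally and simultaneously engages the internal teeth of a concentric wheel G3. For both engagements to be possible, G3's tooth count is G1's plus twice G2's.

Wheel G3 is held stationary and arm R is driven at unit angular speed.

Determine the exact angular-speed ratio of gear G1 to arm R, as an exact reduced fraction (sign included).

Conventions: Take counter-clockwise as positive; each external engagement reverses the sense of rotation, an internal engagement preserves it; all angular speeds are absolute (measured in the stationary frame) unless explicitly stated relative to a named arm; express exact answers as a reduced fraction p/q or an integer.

68/19

class = planetary set [G3 = 19+2·15 = 49; Willis about the carrier]
ring teeth: 19 + 2·15 = 49
19(ω_sun−ω_arm) = −49(ω_ring−ω_arm),  ω_ring = 0, ω_arm = 1
ω_sun = 1 − (49/19)(0−1) = 68/19
ω_out/ω_in = 68/19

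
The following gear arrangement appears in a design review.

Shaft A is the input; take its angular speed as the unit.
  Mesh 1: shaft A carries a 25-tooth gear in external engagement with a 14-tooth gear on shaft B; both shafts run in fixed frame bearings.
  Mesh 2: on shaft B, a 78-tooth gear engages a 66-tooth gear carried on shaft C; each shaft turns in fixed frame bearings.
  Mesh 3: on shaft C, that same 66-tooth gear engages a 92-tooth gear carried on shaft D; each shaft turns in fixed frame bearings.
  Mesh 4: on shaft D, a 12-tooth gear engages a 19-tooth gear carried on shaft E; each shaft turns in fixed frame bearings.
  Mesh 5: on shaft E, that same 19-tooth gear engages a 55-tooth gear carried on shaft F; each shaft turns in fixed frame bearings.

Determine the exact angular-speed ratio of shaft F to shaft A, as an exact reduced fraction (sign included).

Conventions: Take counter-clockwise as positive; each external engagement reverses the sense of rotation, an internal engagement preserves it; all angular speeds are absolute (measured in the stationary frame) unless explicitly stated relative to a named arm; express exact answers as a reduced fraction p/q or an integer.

class = fixed-axis compound train [5 meshes; 5 ratios multiply, 5 sense flips]
mesh 1 [25T→14T]: running ratio 25/14, sense −
mesh 2 [78T→66T]: running ratio 325/154, sense +
mesh 3 [66T→92T]: running ratio 975/644, sense −
mesh 4 [12T→19T]: running ratio 2925/3059, sense +
mesh 5 [19T→55T]: running ratio 585/1771, sense −
ω_out/ω_in = -585/1771

-585/1771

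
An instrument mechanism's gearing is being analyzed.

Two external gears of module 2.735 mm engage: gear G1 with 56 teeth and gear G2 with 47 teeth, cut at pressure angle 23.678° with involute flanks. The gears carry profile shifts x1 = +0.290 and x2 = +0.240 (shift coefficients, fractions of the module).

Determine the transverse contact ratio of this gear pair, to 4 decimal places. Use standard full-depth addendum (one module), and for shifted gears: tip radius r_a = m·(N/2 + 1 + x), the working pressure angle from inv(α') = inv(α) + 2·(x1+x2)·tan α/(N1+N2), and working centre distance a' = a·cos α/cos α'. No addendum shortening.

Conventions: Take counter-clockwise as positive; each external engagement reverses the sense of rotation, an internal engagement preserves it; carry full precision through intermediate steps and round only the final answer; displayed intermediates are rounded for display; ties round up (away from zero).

1.5358

topology: single-mesh involute geometry — m = 2.735, 56T/47T pair
base radii: r_b1 = 70.133255, r_b2 = 58.861839
tip radii: r_a1 = 80.108150, r_a2 = 67.663900
inv(α') = inv(23.678°) + 2·(+0.290+0.240)·tan α/(56+47) = 0.02976520  ⇒  α' = 24.94449°
a' = a·cos α / cos α' = 140.8525·cos 23.678°/cos 24.94449° = 142.266130
action lengths: √(r_a1²−r_b1²) = 38.712300, √(r_a2²−r_b2²) = 33.371953
base pitch p_b = π·m·cos α = 7.868933
CR = (38.712300 + 33.371953 − 142.266130·sin 24.94449°)/7.868933 = 1.535779
contact ratio ≈ 1.5358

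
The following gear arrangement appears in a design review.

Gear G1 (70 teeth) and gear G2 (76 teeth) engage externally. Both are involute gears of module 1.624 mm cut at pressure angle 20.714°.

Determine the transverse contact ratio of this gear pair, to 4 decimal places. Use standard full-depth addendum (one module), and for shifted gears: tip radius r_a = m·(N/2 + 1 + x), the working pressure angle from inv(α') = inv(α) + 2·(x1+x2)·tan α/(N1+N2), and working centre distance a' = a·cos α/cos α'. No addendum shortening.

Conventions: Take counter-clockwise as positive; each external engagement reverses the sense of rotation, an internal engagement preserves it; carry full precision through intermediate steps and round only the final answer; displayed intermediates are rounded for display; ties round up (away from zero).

1.7718

topology: single-mesh involute geometry — m = 1.624, 70T/76T pair
base radii: r_b1 = 53.165728, r_b2 = 57.722790
tip radii: r_a1 = 58.464000, r_a2 = 63.336000
no profile shift: α' = α, a' = a
action lengths: √(r_a1²−r_b1²) = 24.319636, √(r_a2²−r_b2²) = 26.067765
base pitch p_b = π·m·cos α = 4.772145
CR = (24.319636 + 26.067765 − 118.552000·sin 20.71400°)/4.772145 = 1.771773
contact ratio ≈ 1.7718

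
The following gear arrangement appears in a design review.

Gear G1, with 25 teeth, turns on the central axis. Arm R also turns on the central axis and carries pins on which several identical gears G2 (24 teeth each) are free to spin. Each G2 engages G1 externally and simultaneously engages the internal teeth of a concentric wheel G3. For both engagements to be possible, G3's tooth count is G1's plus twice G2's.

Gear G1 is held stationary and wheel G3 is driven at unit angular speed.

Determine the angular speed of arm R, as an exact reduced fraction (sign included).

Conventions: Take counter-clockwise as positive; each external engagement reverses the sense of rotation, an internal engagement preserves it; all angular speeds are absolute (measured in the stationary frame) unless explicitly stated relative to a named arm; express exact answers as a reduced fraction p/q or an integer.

recognized (axles ride arm R): planetary set, 25/24/73 teeth
ring teeth: 25 + 2·24 = 73
25(ω_sun−ω_arm) = −73(ω_ring−ω_arm),  ω_sun = 0, ω_ring = 1
25(0−ω_arm) = −73(1−ω_arm)  ⇒  98·ω_arm = 73  ⇒  ω_arm = 73/98
exact speed ratio = 73/98

73/98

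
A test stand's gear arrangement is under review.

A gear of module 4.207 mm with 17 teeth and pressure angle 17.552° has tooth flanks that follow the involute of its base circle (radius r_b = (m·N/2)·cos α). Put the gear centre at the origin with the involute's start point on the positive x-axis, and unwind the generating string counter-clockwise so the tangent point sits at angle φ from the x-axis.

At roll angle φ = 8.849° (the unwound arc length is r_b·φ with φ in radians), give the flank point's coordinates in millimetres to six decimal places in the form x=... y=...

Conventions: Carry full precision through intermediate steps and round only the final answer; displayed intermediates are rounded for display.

x=34.498877 y=0.041768

class = single-mesh tooth geometry [base-circle involute, m = 4.207, 17T]
pitch radius r_p = m·N/2 = 4.207·17/2 = 35.759500
base radius r_b = r_p·cos α = 35.759500·cos 17.552° = 34.094668
roll angle φ = 8.849° = 0.15444419 rad
x = r_b·(cos φ + φ·sin φ) = 34.498877
y = r_b·(sin φ − φ·cos φ) = 0.041768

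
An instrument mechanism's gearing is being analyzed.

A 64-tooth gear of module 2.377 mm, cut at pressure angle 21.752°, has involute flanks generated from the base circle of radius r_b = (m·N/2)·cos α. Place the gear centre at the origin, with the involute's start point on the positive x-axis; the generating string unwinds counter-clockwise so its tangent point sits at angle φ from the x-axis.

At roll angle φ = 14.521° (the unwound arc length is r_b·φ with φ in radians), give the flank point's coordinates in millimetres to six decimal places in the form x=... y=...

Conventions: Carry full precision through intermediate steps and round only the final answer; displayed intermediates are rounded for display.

x=72.880593 y=0.380897

recognized (one wheel, involute flank): single-mesh tooth geometry, m = 2.377, N = 64
pitch radius r_p = m·N/2 = 2.377·64/2 = 76.064000
base radius r_b = r_p·cos α = 76.064000·cos 21.752° = 70.647986
roll angle φ = 14.521° = 0.25343926 rad
x = r_b·(cos φ + φ·sin φ) = 72.880593
y = r_b·(sin φ − φ·cos φ) = 0.380897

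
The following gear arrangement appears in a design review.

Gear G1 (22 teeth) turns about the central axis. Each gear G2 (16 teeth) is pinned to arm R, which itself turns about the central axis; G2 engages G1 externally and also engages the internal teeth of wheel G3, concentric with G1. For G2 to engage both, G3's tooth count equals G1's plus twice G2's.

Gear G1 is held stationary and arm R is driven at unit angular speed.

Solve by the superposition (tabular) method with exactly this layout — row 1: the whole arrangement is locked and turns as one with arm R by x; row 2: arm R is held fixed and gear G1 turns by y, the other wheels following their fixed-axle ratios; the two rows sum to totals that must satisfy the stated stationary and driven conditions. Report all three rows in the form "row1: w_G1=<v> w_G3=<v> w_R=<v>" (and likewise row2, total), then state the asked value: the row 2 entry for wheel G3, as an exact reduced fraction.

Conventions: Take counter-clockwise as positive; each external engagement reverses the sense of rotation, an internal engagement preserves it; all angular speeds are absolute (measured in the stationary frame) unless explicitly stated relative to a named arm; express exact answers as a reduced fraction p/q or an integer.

topology: planetary set — G1 22T / G2 16T / G3 54T, arm = carrier (Willis)
row 1: whole set turns with the arm by x
row 2 (arm held, sun turns y): ω_ring = −(22/54)·y, ω_arm = 0
boundary: total ω_sun = x + y = 0 and total ω_arm = x = 1  ⇒  y = -1, x = 1
row 2 ring = −(22/54)·(-1) = 11/27
totals (row 1 + row 2): sun 1 + (-1) = 0, ring 1 + 11/27 = 38/27, arm 1 + 0 = 1
asked cell (row2, ring) = 11/27

row1: w_G1=1 w_G3=1 w_R=1
row2: w_G1=-1 w_G3=11/27 w_R=0
total: w_G1=0 w_G3=38/27 w_R=1
asked value: 11/27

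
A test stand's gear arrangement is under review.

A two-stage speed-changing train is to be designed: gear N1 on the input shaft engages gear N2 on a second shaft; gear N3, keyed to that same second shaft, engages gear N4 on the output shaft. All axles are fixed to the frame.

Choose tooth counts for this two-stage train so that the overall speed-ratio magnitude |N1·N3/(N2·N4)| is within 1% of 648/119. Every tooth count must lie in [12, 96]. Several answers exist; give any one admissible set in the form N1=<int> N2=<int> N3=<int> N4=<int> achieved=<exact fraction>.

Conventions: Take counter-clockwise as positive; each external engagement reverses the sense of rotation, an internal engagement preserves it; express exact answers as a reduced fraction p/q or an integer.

N1=16 N2=14 N3=81 N4=17 achieved=648/119

2-stage fixed-axis compound train for ratio 648/119
target = 648/119 in lowest terms: an exact hit needs N1·N3 = k·648 and N2·N4 = k·119 for one integer k, every count in [12, 96]; additionally prefer no 1:1 stage (N1 ≠ N2, N3 ≠ N4)
k = 1: no 1:1-free in-range split of k·648 and k·119 into factor pairs; take k = 2
k = 2: N1·N3 = 1296 = 16·81, N2·N4 = 238 = 14·17
achieved = 16·81/(14·17) = 648/119; |achieved − target| = 0 ≤ 162/2975 ✓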